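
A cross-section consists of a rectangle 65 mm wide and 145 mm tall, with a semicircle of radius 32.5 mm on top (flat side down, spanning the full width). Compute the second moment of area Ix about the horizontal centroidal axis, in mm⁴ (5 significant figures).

Split into non-overlapping primitives; take the origin at the lower-left of the bounding box.
Rectangular body: 65 × 145, A = 9 425 mm², y = 72.5 mm, Ī = 16 513 385 mm⁴.
Semicircular cap: semicircle r = 32.5, A = 1659.154 mm², y = 158.7934 mm, Ī = 122451.9 mm⁴.
Centroid: ȳ = ΣA·y / ΣA = 85.417 mm.
Transfer each piece to the horizontal centroidal axis using Ī + A·d² with d = y − 85.417:
  rectangular body: d = -12.917 mm → contributes +18 085 937 mm⁴
  semicircular cap: d = 73.37642 mm → contributes +9 055 500 mm⁴
Total I = 27 141 438 mm⁴.

Ix ≈ 2.7141 × 10⁷ mm⁴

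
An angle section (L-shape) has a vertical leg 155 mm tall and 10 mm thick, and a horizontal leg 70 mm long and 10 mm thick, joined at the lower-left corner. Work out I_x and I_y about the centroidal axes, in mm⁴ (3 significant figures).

I_x ≈ 5.38 × 10⁶ mm⁴, I_y ≈ 7.23 × 10⁵ mm⁴

Decompose the section into non-overlapping parts with the origin at the bottom-left of its bounding rectangle.
Vertical leg: 10 × 155, A = 1 550 mm², y = 77.5 mm, Ī = 3 103 229 mm⁴.
Horizontal leg (remainder): 60 × 10, A = 600 mm², y = 5 mm, Ī = 5 000 mm⁴.
Centroid: ȳ = ΣA·y / ΣA = 57.267 mm.
Transfer each piece to the centroidal x-axis using Ī + A·d² with d = y − 57.267:
  vertical leg: d = 20.233 mm → contributes +3 737 732 mm⁴
  horizontal leg (remainder): d = -52.267 mm → contributes +1 644 131 mm⁴
Total I = 5 381 863 mm⁴.
For the y-axis: x̄ = 14.767 mm.
Repeating about the centroidal y-axis gives I_y = 722 800 mm⁴.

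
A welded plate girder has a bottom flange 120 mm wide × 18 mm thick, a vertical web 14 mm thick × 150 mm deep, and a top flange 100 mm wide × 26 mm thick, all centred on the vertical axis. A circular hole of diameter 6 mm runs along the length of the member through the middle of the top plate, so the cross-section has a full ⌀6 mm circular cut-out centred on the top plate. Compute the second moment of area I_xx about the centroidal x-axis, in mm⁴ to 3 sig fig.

I_xx ≈ 3.90 × 10⁷ mm⁴

Split into non-overlapping primitives; take the origin at the lower-left of the bounding box.
Bottom plate: 120 × 18, A = 2 160 mm², y = 9 mm, Ī = 58 320 mm⁴.
Web plate: 14 × 150, A = 2 100 mm², y = 93 mm, Ī = 3 937 500 mm⁴.
Top plate: 100 × 26, A = 2 600 mm², y = 181 mm, Ī = 146 467 mm⁴.
Hole (subtracted): ⌀6, A = 28.274 mm², y = 181 mm, Ī = 63.617 mm⁴.
Centroid: ȳ = ΣA·y / ΣA = 99.568 mm.
Transfer each piece to the centroidal x-axis using Ī + A·d² with d = y − 99.568:
  bottom plate: d = -90.568 mm → contributes +17 775 917 mm⁴
  web plate: d = -6.5682 mm → contributes +4 028 095 mm⁴
  top plate: d = 81.432 mm → contributes +17 387 443 mm⁴
  hole: d = 81.432 mm → contributes −187 555 mm⁴
Total I = 39 003 901 mm⁴.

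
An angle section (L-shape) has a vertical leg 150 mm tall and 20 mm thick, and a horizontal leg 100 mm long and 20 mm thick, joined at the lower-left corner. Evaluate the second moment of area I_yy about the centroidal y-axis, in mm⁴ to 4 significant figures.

Break the section into simple shapes (no overlaps), measuring from the bottom-left corner of the bounding box.
Vertical leg: 20 × 150, A = 3 000 mm², x = 10 mm, Ī = 100 000 mm⁴.
Horizontal leg (remainder): 80 × 20, A = 1 600 mm², x = 60 mm, Ī = 853 333 mm⁴.
Centroid: x̄ = ΣA·x / ΣA = 27.3913 mm.
Transfer each piece to the centroidal y-axis using Ī + A·d² with d = x − 27.3913:
  vertical leg: d = -17.3913 mm → contributes +1 007 372 mm⁴
  horizontal leg (remainder): d = 32.6087 mm → contributes +2 554 657 mm⁴
Total I = 3 562 029 mm⁴.

I_yy ≈ 3.562 × 10⁶ mm⁴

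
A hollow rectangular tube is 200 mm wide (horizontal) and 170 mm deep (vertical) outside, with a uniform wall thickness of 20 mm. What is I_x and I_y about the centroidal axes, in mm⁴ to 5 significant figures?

I_x ≈ 5.2590 × 10⁷ mm⁴, I_y ≈ 6.8960 × 10⁷ mm⁴

Split into non-overlapping primitives; take the origin at the lower-left of the bounding box.
Outer rectangle: 200 × 170, A = 34 000 mm², y = 85 mm, Ī = 81 883 333 mm⁴.
Inner void (subtracted): 160 × 130, A = 20 800 mm², y = 85 mm, Ī = 29 293 333 mm⁴.
By symmetry the centroid is at mid-height, ȳ = 85 mm.
All pieces are centred on the centroidal x-axis, so I = ΣĪ (holes subtracted) = 52 590 000 mm⁴.
Repeating about the centroidal y-axis gives I_y = 68 960 000 mm⁴.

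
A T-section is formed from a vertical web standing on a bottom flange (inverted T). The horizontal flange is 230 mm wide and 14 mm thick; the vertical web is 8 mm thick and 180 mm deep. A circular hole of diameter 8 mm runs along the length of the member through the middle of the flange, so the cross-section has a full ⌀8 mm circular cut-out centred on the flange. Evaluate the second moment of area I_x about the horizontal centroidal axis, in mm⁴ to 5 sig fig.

I_x ≈ 1.3257 × 10⁷ mm⁴

Treat the section as a set of non-overlapping primitives; coordinates are from the bounding-box lower-left.
Flange: 230 × 14, A = 3 220 mm², y = 7 mm, Ī = 52593.33 mm⁴.
Web: 8 × 180, A = 1 440 mm², y = 104 mm, Ī = 3 888 000 mm⁴.
Hole (subtracted): ⌀8, A = 50.26548 mm², y = 7 mm, Ī = 201.0619 mm⁴.
Centroid: ȳ = ΣA·y / ΣA = 37.30109 mm.
Transfer each piece to the horizontal centroidal axis using Ī + A·d² with d = y − 37.30109:
  flange: d = -30.30109 mm → contributes +3 009 057 mm⁴
  web: d = 66.69891 mm → contributes +10 294 191 mm⁴
  hole: d = -30.30109 mm → contributes −46352.63 mm⁴
Total I = 13 256 895 mm⁴.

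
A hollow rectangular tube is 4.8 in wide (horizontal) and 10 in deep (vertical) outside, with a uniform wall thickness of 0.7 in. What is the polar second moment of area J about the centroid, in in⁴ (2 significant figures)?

J ≈ 280 in⁴

Break the section into simple shapes (no overlaps), measuring from the bottom-left corner of the bounding box.
Outer rectangle: 4.8 × 10, A = 48 in², y = 5 in, Ī = 400 in⁴.
Inner void (subtracted): 3.4 × 8.6, A = 29.24 in², y = 5 in, Ī = 180.2 in⁴.
By symmetry the centroid is at mid-height, ȳ = 5 in.
All pieces are centred on the centroidal x-axis, so I = ΣĪ (holes subtracted) = 219.8 in⁴.
Repeating about the centroidal y-axis gives I_y = 63.99 in⁴.
Polar second moment: J = I_x + I_y = 283.8 in⁴.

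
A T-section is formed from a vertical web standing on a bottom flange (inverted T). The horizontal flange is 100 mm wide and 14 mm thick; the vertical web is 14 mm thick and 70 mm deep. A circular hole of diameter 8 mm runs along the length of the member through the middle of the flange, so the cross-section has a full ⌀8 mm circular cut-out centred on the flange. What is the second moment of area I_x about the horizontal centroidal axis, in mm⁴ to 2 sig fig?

I_x ≈ 1.4 × 10⁶ mm⁴

Break the section into simple shapes (no overlaps), measuring from the bottom-left corner of the bounding box.
Flange: 100 × 14, A = 1 400 mm², y = 7 mm, Ī = 22 867 mm⁴.
Web: 14 × 70, A = 980 mm², y = 49 mm, Ī = 400 167 mm⁴.
Hole (subtracted): ⌀8, A = 50.27 mm², y = 7 mm, Ī = 201.1 mm⁴.
Centroid: ȳ = ΣA·y / ΣA = 24.67 mm.
Transfer each piece to the horizontal centroidal axis using Ī + A·d² with d = y − 24.67:
  flange: d = -17.67 mm → contributes +459 851 mm⁴
  web: d = 24.33 mm → contributes +980 408 mm⁴
  hole: d = -17.67 mm → contributes −15 891 mm⁴
Total I = 1 424 368 mm⁴.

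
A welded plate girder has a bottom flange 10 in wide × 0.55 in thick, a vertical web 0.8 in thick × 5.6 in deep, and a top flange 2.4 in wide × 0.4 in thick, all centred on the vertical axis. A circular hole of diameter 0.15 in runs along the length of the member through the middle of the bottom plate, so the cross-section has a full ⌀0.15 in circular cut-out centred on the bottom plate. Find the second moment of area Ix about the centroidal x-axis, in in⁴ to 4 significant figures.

Ix ≈ 54.45 in⁴

Break the section into simple shapes (no overlaps), measuring from the bottom-left corner of the bounding box.
Bottom plate: 10 × 0.55, A = 5.5 in², y = 0.275 in, Ī = 0.138646 in⁴.
Web plate: 0.8 × 5.6, A = 4.48 in², y = 3.35 in, Ī = 11.7077 in⁴.
Top plate: 2.4 × 0.4, A = 0.96 in², y = 6.35 in, Ī = 0.0128 in⁴.
Hole (subtracted): ⌀0.15, A = 0.0176715 in², y = 0.275 in, Ī = 0.0000248505 in⁴.
Centroid: ȳ = ΣA·y / ΣA = 2.07022 in.
Transfer each piece to the centroidal x-axis using Ī + A·d² with d = y − 2.07022:
  bottom plate: d = -1.79522 in → contributes +17.8642 in⁴
  web plate: d = 1.27978 in → contributes +19.0452 in⁴
  top plate: d = 4.27978 in → contributes +17.5966 in⁴
  hole: d = -1.79522 in → contributes −0.0569768 in⁴
Total I = 54.449 in⁴.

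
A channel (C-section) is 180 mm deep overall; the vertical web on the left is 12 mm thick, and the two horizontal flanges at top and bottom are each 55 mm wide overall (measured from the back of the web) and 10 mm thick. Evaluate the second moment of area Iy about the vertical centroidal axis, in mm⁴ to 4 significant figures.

Treat the section as a set of non-overlapping primitives; coordinates are from the bounding-box lower-left.
Web: 12 × 180, A = 2 160 mm², x = 6 mm, Ī = 25 920 mm⁴.
Top flange (beyond web): 43 × 10, A = 430 mm², x = 33.5 mm, Ī = 66255.8 mm⁴.
Bottom flange (beyond web): 43 × 10, A = 430 mm², x = 33.5 mm, Ī = 66255.8 mm⁴.
Centroid: x̄ = ΣA·x / ΣA = 13.8311 mm.
Transfer each piece to the vertical centroidal axis using Ī + A·d² with d = x − 13.8311:
  web: d = -7.83113 mm → contributes +158 385 mm⁴
  top flange (beyond web): d = 19.6689 mm → contributes +232 608 mm⁴
  bottom flange (beyond web): d = 19.6689 mm → contributes +232 608 mm⁴
Total I = 623 601 mm⁴.

Iy ≈ 6.236 × 10⁵ mm⁴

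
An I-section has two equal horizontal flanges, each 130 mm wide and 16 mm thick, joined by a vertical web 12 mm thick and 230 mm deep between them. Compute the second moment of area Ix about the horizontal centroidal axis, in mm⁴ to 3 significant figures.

Ix ≈ 7.52 × 10⁷ mm⁴

Treat the section as a set of non-overlapping primitives; coordinates are from the bounding-box lower-left.
Bottom flange: 130 × 16, A = 2 080 mm², y = 8 mm, Ī = 44 373 mm⁴.
Web: 12 × 230, A = 2 760 mm², y = 131 mm, Ī = 12 167 000 mm⁴.
Top flange: 130 × 16, A = 2 080 mm², y = 254 mm, Ī = 44 373 mm⁴.
By symmetry the centroid is at mid-height, ȳ = 131 mm.
Transfer each piece to the horizontal centroidal axis using Ī + A·d² with d = y − 131:
  bottom flange: d = -123 mm → contributes +31 512 693 mm⁴
  web: d = 0 mm → contributes +12 167 000 mm⁴
  top flange: d = 123 mm → contributes +31 512 693 mm⁴
Total I = 75 192 387 mm⁴.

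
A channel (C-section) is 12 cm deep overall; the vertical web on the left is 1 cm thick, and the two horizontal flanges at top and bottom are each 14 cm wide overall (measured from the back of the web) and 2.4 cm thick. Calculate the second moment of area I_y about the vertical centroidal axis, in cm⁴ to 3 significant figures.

Treat the section as a set of non-overlapping primitives; coordinates are from the bounding-box lower-left.
Web: 1 × 12, A = 12 cm², x = 0.5 cm, Ī = 1 cm⁴.
Top flange (beyond web): 13 × 2.4, A = 31.2 cm², x = 7.5 cm, Ī = 439.4 cm⁴.
Bottom flange (beyond web): 13 × 2.4, A = 31.2 cm², x = 7.5 cm, Ī = 439.4 cm⁴.
Centroid: x̄ = ΣA·x / ΣA = 6.371 cm.
Transfer each piece to the vertical centroidal axis using Ī + A·d² with d = x − 6.371:
  web: d = -5.871 cm → contributes +414.62 cm⁴
  top flange (beyond web): d = 1.129 cm → contributes +479.17 cm⁴
  bottom flange (beyond web): d = 1.129 cm → contributes +479.17 cm⁴
Total I = 1 373 cm⁴.

I_y ≈ 1370 cm⁴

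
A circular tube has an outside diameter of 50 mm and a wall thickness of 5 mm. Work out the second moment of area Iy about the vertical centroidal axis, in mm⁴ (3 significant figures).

Iy ≈ 1.81 × 10⁵ mm⁴

Treat the section as a set of non-overlapping primitives; coordinates are from the bounding-box lower-left.
Outer circle: ⌀50, A = 1963.5 mm², x = 25 mm, Ī = 306 796 mm⁴.
Bore (subtracted): ⌀40, A = 1256.6 mm², x = 25 mm, Ī = 125 664 mm⁴.
By symmetry the centroid is at mid-width, x̄ = 25 mm.
All pieces are centred on the vertical centroidal axis, so I = ΣĪ (holes subtracted) = 181 132 mm⁴.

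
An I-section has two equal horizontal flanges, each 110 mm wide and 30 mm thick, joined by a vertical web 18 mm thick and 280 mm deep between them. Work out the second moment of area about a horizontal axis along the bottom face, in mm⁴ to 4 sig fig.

I_base ≈ 5.284 × 10⁸ mm⁴

Decompose the section into non-overlapping parts with the origin at the bottom-left of its bounding rectangle.
Bottom flange: 110 × 30, A = 3 300 mm², y = 15 mm, Ī = 247 500 mm⁴.
Web: 18 × 280, A = 5 040 mm², y = 170 mm, Ī = 32 928 000 mm⁴.
Top flange: 110 × 30, A = 3 300 mm², y = 325 mm, Ī = 247 500 mm⁴.
Transfer each piece to the bottom edge using Ī + A·d² with d = y − 0:
  bottom flange: d = 15 mm → contributes +990 000 mm⁴
  web: d = 170 mm → contributes +178 584 000 mm⁴
  top flange: d = 325 mm → contributes +348 810 000 mm⁴
Total I = 528 384 000 mm⁴.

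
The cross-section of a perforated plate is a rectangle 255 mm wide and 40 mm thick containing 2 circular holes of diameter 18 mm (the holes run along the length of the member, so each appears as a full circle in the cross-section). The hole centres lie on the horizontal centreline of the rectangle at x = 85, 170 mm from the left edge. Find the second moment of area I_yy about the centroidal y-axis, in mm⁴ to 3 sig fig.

Break the section into simple shapes (no overlaps), measuring from the bottom-left corner of the bounding box.
Plate: 255 × 40, A = 10 200 mm², x = 127.5 mm, Ī = 55 271 250 mm⁴.
Hole 1 (subtracted): ⌀18, A = 254.47 mm², x = 85 mm, Ī = 5 153 mm⁴.
Hole 2 (subtracted): ⌀18, A = 254.47 mm², x = 170 mm, Ī = 5 153 mm⁴.
By symmetry the centroid is at mid-width, x̄ = 127.5 mm.
Transfer each piece to the centroidal y-axis using Ī + A·d² with d = x − 127.5:
  plate: d = 0 mm → contributes +55 271 250 mm⁴
  hole 1: d = -42.5 mm → contributes −464 788 mm⁴
  hole 2: d = 42.5 mm → contributes −464 788 mm⁴
Total I = 54 341 675 mm⁴.

I_yy ≈ 5.43 × 10⁷ mm⁴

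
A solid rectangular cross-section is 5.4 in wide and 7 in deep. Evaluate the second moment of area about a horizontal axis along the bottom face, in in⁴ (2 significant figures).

The section: 5.4 × 7, A = 37.8 in², y = 3.5 in, Ī = 154.4 in⁴.
Transfer it to a horizontal axis along the bottom face using Ī + A·d² with d = y − 0:
  the section: d = 3.5 in → contributes +617.4 in⁴
Total I = 617.4 in⁴.

I_base ≈ 620 in⁴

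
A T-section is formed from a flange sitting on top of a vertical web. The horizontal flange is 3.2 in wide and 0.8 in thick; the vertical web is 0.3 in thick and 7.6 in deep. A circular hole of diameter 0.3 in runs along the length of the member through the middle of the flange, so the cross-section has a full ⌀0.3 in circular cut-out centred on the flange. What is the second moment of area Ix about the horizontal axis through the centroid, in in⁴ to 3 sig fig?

Ix ≈ 32.1 in⁴

Break the section into simple shapes (no overlaps), measuring from the bottom-left corner of the bounding box.
Flange: 3.2 × 0.8, A = 2.56 in², y = 8 in, Ī = 0.13653 in⁴.
Web: 0.3 × 7.6, A = 2.28 in², y = 3.8 in, Ī = 10.974 in⁴.
Hole (subtracted): ⌀0.3, A = 0.070686 in², y = 8 in, Ī = 0.00039761 in⁴.
Centroid: ȳ = ΣA·y / ΣA = 5.9922 in.
Transfer each piece to the horizontal axis through the centroid using Ī + A·d² with d = y − 5.9922:
  flange: d = 2.0078 in → contributes +10.457 in⁴
  web: d = -2.1922 in → contributes +21.931 in⁴
  hole: d = 2.0078 in → contributes −0.28536 in⁴
Total I = 32.103 in⁴.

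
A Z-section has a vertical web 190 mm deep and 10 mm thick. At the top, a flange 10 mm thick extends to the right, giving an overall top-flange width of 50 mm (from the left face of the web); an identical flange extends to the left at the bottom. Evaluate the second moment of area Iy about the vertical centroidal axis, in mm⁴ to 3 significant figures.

Iy ≈ 6.23 × 10⁵ mm⁴

Decompose the section into non-overlapping parts with the origin at the bottom-left of its bounding rectangle.
Web: 10 × 190, A = 1 900 mm², x = 45 mm, Ī = 15 833 mm⁴.
Top flange (beyond web): 40 × 10, A = 400 mm², x = 70 mm, Ī = 53 333 mm⁴.
Bottom flange (beyond web): 40 × 10, A = 400 mm², x = 20 mm, Ī = 53 333 mm⁴.
Centroid: x̄ = ΣA·x / ΣA = 45 mm.
Transfer each piece to the vertical centroidal axis using Ī + A·d² with d = x − 45:
  web: d = 0 mm → contributes +15 833 mm⁴
  top flange (beyond web): d = 25 mm → contributes +303 333 mm⁴
  bottom flange (beyond web): d = -25 mm → contributes +303 333 mm⁴
Total I = 622 500 mm⁴.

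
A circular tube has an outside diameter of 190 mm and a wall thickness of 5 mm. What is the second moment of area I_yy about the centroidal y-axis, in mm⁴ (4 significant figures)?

Split into non-overlapping primitives; take the origin at the lower-left of the bounding box.
Outer circle: ⌀190, A = 28352.9 mm², x = 95 mm, Ī = 63 971 171 mm⁴.
Bore (subtracted): ⌀180, A = 25446.9 mm², x = 95 mm, Ī = 51 529 974 mm⁴.
By symmetry the centroid is at mid-width, x̄ = 95 mm.
All pieces are centred on the centroidal y-axis, so I = ΣĪ (holes subtracted) = 12 441 198 mm⁴.

I_yy ≈ 1.244 × 10⁷ mm⁴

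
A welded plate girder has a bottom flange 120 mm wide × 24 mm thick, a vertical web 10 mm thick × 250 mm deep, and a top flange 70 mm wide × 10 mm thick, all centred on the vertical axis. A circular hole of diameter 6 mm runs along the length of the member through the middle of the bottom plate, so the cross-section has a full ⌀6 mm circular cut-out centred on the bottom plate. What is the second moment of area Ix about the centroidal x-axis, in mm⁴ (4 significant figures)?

Split into non-overlapping primitives; take the origin at the lower-left of the bounding box.
Bottom plate: 120 × 24, A = 2 880 mm², y = 12 mm, Ī = 138 240 mm⁴.
Web plate: 10 × 250, A = 2 500 mm², y = 149 mm, Ī = 13 020 833 mm⁴.
Top plate: 70 × 10, A = 700 mm², y = 279 mm, Ī = 5833.33 mm⁴.
Hole (subtracted): ⌀6, A = 28.2743 mm², y = 12 mm, Ī = 63.6173 mm⁴.
Centroid: ȳ = ΣA·y / ΣA = 99.4792 mm.
Transfer each piece to the centroidal x-axis using Ī + A·d² with d = y − 99.4792:
  bottom plate: d = -87.4792 mm → contributes +22 177 748 mm⁴
  web plate: d = 49.5208 mm → contributes +19 151 612 mm⁴
  top plate: d = 179.521 mm → contributes +22 565 241 mm⁴
  hole: d = -87.4792 mm → contributes −216 436 mm⁴
Total I = 63 678 165 mm⁴.

Ix ≈ 6.368 × 10⁷ mm⁴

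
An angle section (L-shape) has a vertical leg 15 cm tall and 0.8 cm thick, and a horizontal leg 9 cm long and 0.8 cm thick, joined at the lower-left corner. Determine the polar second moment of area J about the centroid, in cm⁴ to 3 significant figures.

J ≈ 562 cm⁴

Split into non-overlapping primitives; take the origin at the lower-left of the bounding box.
Vertical leg: 0.8 × 15, A = 12 cm², y = 7.5 cm, Ī = 225 cm⁴.
Horizontal leg (remainder): 8.2 × 0.8, A = 6.56 cm², y = 0.4 cm, Ī = 0.34987 cm⁴.
Centroid: ȳ = ΣA·y / ΣA = 4.9905 cm.
Transfer each piece to the centroidal x-axis using Ī + A·d² with d = y − 4.9905:
  vertical leg: d = 2.5095 cm → contributes +300.57 cm⁴
  horizontal leg (remainder): d = -4.5905 cm → contributes +138.59 cm⁴
Total I = 439.16 cm⁴.
For the y-axis: x̄ = 1.9905 cm.
Repeating about the centroidal y-axis gives I_y = 123.29 cm⁴.
Polar second moment: J = I_x + I_y = 562.44 cm⁴.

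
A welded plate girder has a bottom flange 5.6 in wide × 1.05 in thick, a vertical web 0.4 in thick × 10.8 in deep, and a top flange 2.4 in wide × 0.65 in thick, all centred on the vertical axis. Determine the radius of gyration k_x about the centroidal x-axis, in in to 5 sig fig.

Split into non-overlapping primitives; take the origin at the lower-left of the bounding box.
Bottom plate: 5.6 × 1.05, A = 5.88 in², y = 0.525 in, Ī = 0.540225 in⁴.
Web plate: 0.4 × 10.8, A = 4.32 in², y = 6.45 in, Ī = 41.9904 in⁴.
Top plate: 2.4 × 0.65, A = 1.56 in², y = 12.175 in, Ī = 0.054925 in⁴.
Centroid: ȳ = ΣA·y / ΣA = 4.246939 in.
Transfer each piece to the centroidal x-axis using Ī + A·d² with d = y − 4.246939:
  bottom plate: d = -3.721939 in → contributes +81.99486 in⁴
  web plate: d = 2.203061 in → contributes +62.95743 in⁴
  top plate: d = 7.928061 in → contributes +98.10741 in⁴
Total I = 243.0597 in⁴.
Radius of gyration: k = √(I/A) = √(243.0597 / 11.76) = 4.546245 in.

k_x ≈ 4.5462 in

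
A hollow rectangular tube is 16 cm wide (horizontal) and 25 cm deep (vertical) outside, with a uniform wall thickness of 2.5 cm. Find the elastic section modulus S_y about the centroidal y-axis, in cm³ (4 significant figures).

Break the section into simple shapes (no overlaps), measuring from the bottom-left corner of the bounding box.
Outer rectangle: 16 × 25, A = 400 cm², x = 8 cm, Ī = 8533.33 cm⁴.
Inner void (subtracted): 11 × 20, A = 220 cm², x = 8 cm, Ī = 2218.33 cm⁴.
By symmetry the centroid is at mid-width, x̄ = 8 cm.
All pieces are centred on the centroidal y-axis, so I = ΣĪ (holes subtracted) = 6 315 cm⁴.
Extreme fibre distance c = 8 cm; S = I/c = 789.375 cm³.

S_y ≈ 789.4 cm³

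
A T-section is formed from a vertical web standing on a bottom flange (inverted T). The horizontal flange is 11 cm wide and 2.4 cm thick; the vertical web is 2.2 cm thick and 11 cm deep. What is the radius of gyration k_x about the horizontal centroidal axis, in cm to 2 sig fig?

Treat the section as a set of non-overlapping primitives; coordinates are from the bounding-box lower-left.
Flange: 11 × 2.4, A = 26.4 cm², y = 1.2 cm, Ī = 12.67 cm⁴.
Web: 2.2 × 11, A = 24.2 cm², y = 7.9 cm, Ī = 244 cm⁴.
Centroid: ȳ = ΣA·y / ΣA = 4.404 cm.
Transfer each piece to the horizontal centroidal axis using Ī + A·d² with d = y − 4.404:
  flange: d = -3.204 cm → contributes +283.7 cm⁴
  web: d = 3.496 cm → contributes +539.7 cm⁴
Total I = 823.5 cm⁴.
Radius of gyration: k = √(I/A) = √(823.5 / 50.6) = 4.034 cm.

k_x ≈ 4.0 cm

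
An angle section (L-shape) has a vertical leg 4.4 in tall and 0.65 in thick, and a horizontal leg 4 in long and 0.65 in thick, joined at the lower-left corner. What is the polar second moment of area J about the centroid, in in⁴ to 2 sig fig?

Split into non-overlapping primitives; take the origin at the lower-left of the bounding box.
Vertical leg: 0.65 × 4.4, A = 2.86 in², y = 2.2 in, Ī = 4.614 in⁴.
Horizontal leg (remainder): 3.35 × 0.65, A = 2.178 in², y = 0.325 in, Ī = 0.07667 in⁴.
Centroid: ȳ = ΣA·y / ΣA = 1.39 in.
Transfer each piece to the centroidal x-axis using Ī + A·d² with d = y − 1.39:
  vertical leg: d = 0.8105 in → contributes +6.493 in⁴
  horizontal leg (remainder): d = -1.065 in → contributes +2.544 in⁴
Total I = 9.037 in⁴.
For the y-axis: x̄ = 1.19 in.
Repeating about the centroidal y-axis gives I_y = 7.082 in⁴.
Polar second moment: J = I_x + I_y = 16.12 in⁴.

J ≈ 16 in⁴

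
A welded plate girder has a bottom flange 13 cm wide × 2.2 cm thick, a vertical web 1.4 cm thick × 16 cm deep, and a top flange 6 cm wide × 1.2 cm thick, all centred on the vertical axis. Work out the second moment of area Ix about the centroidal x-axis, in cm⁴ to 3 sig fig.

Break the section into simple shapes (no overlaps), measuring from the bottom-left corner of the bounding box.
Bottom plate: 13 × 2.2, A = 28.6 cm², y = 1.1 cm, Ī = 11.535 cm⁴.
Web plate: 1.4 × 16, A = 22.4 cm², y = 10.2 cm, Ī = 477.87 cm⁴.
Top plate: 6 × 1.2, A = 7.2 cm², y = 18.8 cm, Ī = 0.864 cm⁴.
Centroid: ȳ = ΣA·y / ΣA = 6.7921 cm.
Transfer each piece to the centroidal x-axis using Ī + A·d² with d = y − 6.7921:
  bottom plate: d = -5.6921 cm → contributes +938.17 cm⁴
  web plate: d = 3.4079 cm → contributes +738.02 cm⁴
  top plate: d = 12.008 cm → contributes +1 039 cm⁴
Total I = 2715.2 cm⁴.

Ix ≈ 2720 cm⁴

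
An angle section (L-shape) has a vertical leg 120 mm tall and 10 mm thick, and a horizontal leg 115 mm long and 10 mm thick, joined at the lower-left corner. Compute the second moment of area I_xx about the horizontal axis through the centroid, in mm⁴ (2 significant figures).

I_xx ≈ 3.1 × 10⁶ mm⁴

Split into non-overlapping primitives; take the origin at the lower-left of the bounding box.
Vertical leg: 10 × 120, A = 1 200 mm², y = 60 mm, Ī = 1 440 000 mm⁴.
Horizontal leg (remainder): 105 × 10, A = 1 050 mm², y = 5 mm, Ī = 8 750 mm⁴.
Centroid: ȳ = ΣA·y / ΣA = 34.33 mm.
Transfer each piece to the horizontal axis through the centroid using Ī + A·d² with d = y − 34.33:
  vertical leg: d = 25.67 mm → contributes +2 230 533 mm⁴
  horizontal leg (remainder): d = -29.33 mm → contributes +912 217 mm⁴
Total I = 3 142 750 mm⁴.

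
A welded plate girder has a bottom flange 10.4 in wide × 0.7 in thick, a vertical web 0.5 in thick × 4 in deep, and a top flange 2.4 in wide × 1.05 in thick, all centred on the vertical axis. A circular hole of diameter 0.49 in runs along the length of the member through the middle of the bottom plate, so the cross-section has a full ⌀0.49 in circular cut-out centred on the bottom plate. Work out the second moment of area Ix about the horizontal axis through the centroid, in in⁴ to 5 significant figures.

Treat the section as a set of non-overlapping primitives; coordinates are from the bounding-box lower-left.
Bottom plate: 10.4 × 0.7, A = 7.28 in², y = 0.35 in, Ī = 0.2972667 in⁴.
Web plate: 0.5 × 4, A = 2 in², y = 2.7 in, Ī = 2.666667 in⁴.
Top plate: 2.4 × 1.05, A = 2.52 in², y = 5.225 in, Ī = 0.231525 in⁴.
Hole (subtracted): ⌀0.49, A = 0.1885741 in², y = 0.35 in, Ī = 0.00282979 in⁴.
Centroid: ȳ = ΣA·y / ΣA = 1.812783 in.
Transfer each piece to the horizontal axis through the centroid using Ī + A·d² with d = y − 1.812783:
  bottom plate: d = -1.462783 in → contributes +15.87454 in⁴
  web plate: d = 0.8872167 in → contributes +4.240974 in⁴
  top plate: d = 3.412217 in → contributes +29.57245 in⁴
  hole: d = -1.462783 in → contributes −0.4063284 in⁴
Total I = 49.28163 in⁴.

Ix ≈ 49.282 in⁴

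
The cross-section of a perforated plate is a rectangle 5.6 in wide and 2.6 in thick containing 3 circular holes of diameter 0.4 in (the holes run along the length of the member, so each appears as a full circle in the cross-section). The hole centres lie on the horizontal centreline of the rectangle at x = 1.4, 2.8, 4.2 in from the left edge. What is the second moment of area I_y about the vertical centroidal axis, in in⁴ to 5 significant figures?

I_y ≈ 37.554 in⁴

Break the section into simple shapes (no overlaps), measuring from the bottom-left corner of the bounding box.
Plate: 5.6 × 2.6, A = 14.56 in², x = 2.8 in, Ī = 38.05013 in⁴.
Hole 1 (subtracted): ⌀0.4, A = 0.1256637 in², x = 1.4 in, Ī = 0.001256637 in⁴.
Hole 2 (subtracted): ⌀0.4, A = 0.1256637 in², x = 2.8 in, Ī = 0.001256637 in⁴.
Hole 3 (subtracted): ⌀0.4, A = 0.1256637 in², x = 4.2 in, Ī = 0.001256637 in⁴.
By symmetry the centroid is at mid-width, x̄ = 2.8 in.
Transfer each piece to the vertical centroidal axis using Ī + A·d² with d = x − 2.8:
  plate: d = 0 in → contributes +38.05013 in⁴
  hole 1: d = -1.4 in → contributes −0.2475575 in⁴
  hole 2: d = 0 in → contributes −0.001256637 in⁴
  hole 3: d = 1.4 in → contributes −0.2475575 in⁴
Total I = 37.55376 in⁴.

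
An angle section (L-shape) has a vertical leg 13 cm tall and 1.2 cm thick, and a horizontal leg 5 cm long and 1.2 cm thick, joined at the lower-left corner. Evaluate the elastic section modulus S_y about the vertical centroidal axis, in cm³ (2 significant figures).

Break the section into simple shapes (no overlaps), measuring from the bottom-left corner of the bounding box.
Vertical leg: 1.2 × 13, A = 15.6 cm², x = 0.6 cm, Ī = 1.872 cm⁴.
Horizontal leg (remainder): 3.8 × 1.2, A = 4.56 cm², x = 3.1 cm, Ī = 5.487 cm⁴.
Centroid: x̄ = ΣA·x / ΣA = 1.165 cm.
Transfer each piece to the vertical centroidal axis using Ī + A·d² with d = x − 1.165:
  vertical leg: d = -0.5655 cm → contributes +6.86 cm⁴
  horizontal leg (remainder): d = 1.935 cm → contributes +22.55 cm⁴
Total I = 29.41 cm⁴.
Extreme fibre distance c = 3.835 cm; S = I/c = 7.671 cm³.

S_y ≈ 7.7 cm³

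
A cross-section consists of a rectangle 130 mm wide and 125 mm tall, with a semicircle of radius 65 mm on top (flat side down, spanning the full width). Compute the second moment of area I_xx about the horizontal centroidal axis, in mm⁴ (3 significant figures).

Break the section into simple shapes (no overlaps), measuring from the bottom-left corner of the bounding box.
Rectangular body: 130 × 125, A = 16 250 mm², y = 62.5 mm, Ī = 21 158 854 mm⁴.
Semicircular cap: semicircle r = 65, A = 6636.6 mm², y = 152.59 mm, Ī = 1 959 230 mm⁴.
Centroid: ȳ = ΣA·y / ΣA = 88.623 mm.
Transfer each piece to the horizontal centroidal axis using Ī + A·d² with d = y − 88.623:
  rectangular body: d = -26.123 mm → contributes +32 248 210 mm⁴
  semicircular cap: d = 63.964 mm → contributes +29 111 934 mm⁴
Total I = 61 360 144 mm⁴.

I_xx ≈ 6.14 × 10⁷ mm⁴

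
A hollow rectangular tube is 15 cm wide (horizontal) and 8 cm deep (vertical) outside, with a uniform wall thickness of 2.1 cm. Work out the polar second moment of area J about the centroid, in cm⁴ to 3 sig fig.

J ≈ 2440 cm⁴

Treat the section as a set of non-overlapping primitives; coordinates are from the bounding-box lower-left.
Outer rectangle: 15 × 8, A = 120 cm², y = 4 cm, Ī = 640 cm⁴.
Inner void (subtracted): 10.8 × 3.8, A = 41.04 cm², y = 4 cm, Ī = 49.385 cm⁴.
By symmetry the centroid is at mid-height, ȳ = 4 cm.
All pieces are centred on the centroidal x-axis, so I = ΣĪ (holes subtracted) = 590.62 cm⁴.
Repeating about the centroidal y-axis gives I_y = 1851.1 cm⁴.
Polar second moment: J = I_x + I_y = 2441.7 cm⁴.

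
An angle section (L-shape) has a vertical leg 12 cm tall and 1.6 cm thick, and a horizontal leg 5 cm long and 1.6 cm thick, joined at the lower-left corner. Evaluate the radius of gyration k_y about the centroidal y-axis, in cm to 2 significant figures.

Split into non-overlapping primitives; take the origin at the lower-left of the bounding box.
Vertical leg: 1.6 × 12, A = 19.2 cm², x = 0.8 cm, Ī = 4.096 cm⁴.
Horizontal leg (remainder): 3.4 × 1.6, A = 5.44 cm², x = 3.3 cm, Ī = 5.241 cm⁴.
Centroid: x̄ = ΣA·x / ΣA = 1.352 cm.
Transfer each piece to the centroidal y-axis using Ī + A·d² with d = x − 1.352:
  vertical leg: d = -0.5519 cm → contributes +9.945 cm⁴
  horizontal leg (remainder): d = 1.948 cm → contributes +25.88 cm⁴
Total I = 35.83 cm⁴.
Radius of gyration: k = √(I/A) = √(35.83 / 24.64) = 1.206 cm.

k_y ≈ 1.2 cm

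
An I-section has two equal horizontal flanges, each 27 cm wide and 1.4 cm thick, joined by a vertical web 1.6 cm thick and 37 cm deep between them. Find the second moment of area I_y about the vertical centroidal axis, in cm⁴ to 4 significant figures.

I_y ≈ 4605 cm⁴

Decompose the section into non-overlapping parts with the origin at the bottom-left of its bounding rectangle.
Bottom flange: 27 × 1.4, A = 37.8 cm², x = 13.5 cm, Ī = 2296.35 cm⁴.
Web: 1.6 × 37, A = 59.2 cm², x = 13.5 cm, Ī = 12.6293 cm⁴.
Top flange: 27 × 1.4, A = 37.8 cm², x = 13.5 cm, Ī = 2296.35 cm⁴.
By symmetry the centroid is at mid-width, x̄ = 13.5 cm.
All pieces are centred on the vertical centroidal axis, so I = ΣĪ = 4605.33 cm⁴.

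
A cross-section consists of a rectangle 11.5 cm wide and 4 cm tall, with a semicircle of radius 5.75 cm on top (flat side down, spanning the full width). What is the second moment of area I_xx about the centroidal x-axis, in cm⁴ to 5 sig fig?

Break the section into simple shapes (no overlaps), measuring from the bottom-left corner of the bounding box.
Rectangular body: 11.5 × 4, A = 46 cm², y = 2 cm, Ī = 61.33333 cm⁴.
Semicircular cap: semicircle r = 5.75, A = 51.93445 cm², y = 6.440376 cm, Ī = 119.9785 cm⁴.
Centroid: ȳ = ΣA·y / ΣA = 4.354723 cm.
Transfer each piece to the centroidal x-axis using Ī + A·d² with d = y − 4.354723:
  rectangular body: d = -2.354723 cm → contributes +316.3904 cm⁴
  semicircular cap: d = 2.085653 cm → contributes +345.8907 cm⁴
Total I = 662.2811 cm⁴.

I_xx ≈ 662.28 cm⁴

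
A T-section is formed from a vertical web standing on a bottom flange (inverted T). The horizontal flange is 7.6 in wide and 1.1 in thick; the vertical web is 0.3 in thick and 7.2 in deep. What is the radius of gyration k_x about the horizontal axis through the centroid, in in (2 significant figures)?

Split into non-overlapping primitives; take the origin at the lower-left of the bounding box.
Flange: 7.6 × 1.1, A = 8.36 in², y = 0.55 in, Ī = 0.843 in⁴.
Web: 0.3 × 7.2, A = 2.16 in², y = 4.7 in, Ī = 9.331 in⁴.
Centroid: ȳ = ΣA·y / ΣA = 1.402 in.
Transfer each piece to the horizontal axis through the centroid using Ī + A·d² with d = y − 1.402:
  flange: d = -0.8521 in → contributes +6.913 in⁴
  web: d = 3.298 in → contributes +32.82 in⁴
Total I = 39.74 in⁴.
Radius of gyration: k = √(I/A) = √(39.74 / 10.52) = 1.944 in.

k_x ≈ 1.9 in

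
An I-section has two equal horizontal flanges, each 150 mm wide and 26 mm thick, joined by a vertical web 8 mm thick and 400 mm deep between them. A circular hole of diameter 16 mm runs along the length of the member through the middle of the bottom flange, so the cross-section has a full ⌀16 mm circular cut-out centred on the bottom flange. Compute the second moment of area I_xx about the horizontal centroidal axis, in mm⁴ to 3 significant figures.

I_xx ≈ 3.88 × 10⁸ mm⁴

Decompose the section into non-overlapping parts with the origin at the bottom-left of its bounding rectangle.
Bottom flange: 150 × 26, A = 3 900 mm², y = 13 mm, Ī = 219 700 mm⁴.
Web: 8 × 400, A = 3 200 mm², y = 226 mm, Ī = 42 666 667 mm⁴.
Top flange: 150 × 26, A = 3 900 mm², y = 439 mm, Ī = 219 700 mm⁴.
Hole (subtracted): ⌀16, A = 201.06 mm², y = 13 mm, Ī = 3 217 mm⁴.
Centroid: ȳ = ΣA·y / ΣA = 229.97 mm.
Transfer each piece to the horizontal centroidal axis using Ī + A·d² with d = y − 229.97:
  bottom flange: d = -216.97 mm → contributes +183 808 880 mm⁴
  web: d = -3.9658 mm → contributes +42 716 994 mm⁴
  top flange: d = 209.03 mm → contributes +170 631 393 mm⁴
  hole: d = -216.97 mm → contributes −9 468 036 mm⁴
Total I = 387 689 232 mm⁴.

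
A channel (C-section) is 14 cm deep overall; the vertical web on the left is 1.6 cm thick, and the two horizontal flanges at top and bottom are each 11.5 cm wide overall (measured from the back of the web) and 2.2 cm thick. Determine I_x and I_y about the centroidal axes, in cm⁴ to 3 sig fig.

Decompose the section into non-overlapping parts with the origin at the bottom-left of its bounding rectangle.
Web: 1.6 × 14, A = 22.4 cm², y = 7 cm, Ī = 365.87 cm⁴.
Top flange (beyond web): 9.9 × 2.2, A = 21.78 cm², y = 12.9 cm, Ī = 8.7846 cm⁴.
Bottom flange (beyond web): 9.9 × 2.2, A = 21.78 cm², y = 1.1 cm, Ī = 8.7846 cm⁴.
By symmetry the centroid is at mid-height, ȳ = 7 cm.
Transfer each piece to the centroidal x-axis using Ī + A·d² with d = y − 7:
  web: d = 0 cm → contributes +365.87 cm⁴
  top flange (beyond web): d = 5.9 cm → contributes +766.95 cm⁴
  bottom flange (beyond web): d = -5.9 cm → contributes +766.95 cm⁴
Total I = 1899.8 cm⁴.
For the y-axis: x̄ = 4.5973 cm.
Repeating about the centroidal y-axis gives I_y = 849.65 cm⁴.

I_x ≈ 1900 cm⁴, I_y ≈ 850 cm⁴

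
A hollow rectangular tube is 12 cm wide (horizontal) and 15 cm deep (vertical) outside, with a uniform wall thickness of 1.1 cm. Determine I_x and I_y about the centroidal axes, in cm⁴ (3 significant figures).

Split into non-overlapping primitives; take the origin at the lower-left of the bounding box.
Outer rectangle: 12 × 15, A = 180 cm², y = 7.5 cm, Ī = 3 375 cm⁴.
Inner void (subtracted): 9.8 × 12.8, A = 125.44 cm², y = 7.5 cm, Ī = 1712.7 cm⁴.
By symmetry the centroid is at mid-height, ȳ = 7.5 cm.
All pieces are centred on the centroidal x-axis, so I = ΣĪ (holes subtracted) = 1662.3 cm⁴.
Repeating about the centroidal y-axis gives I_y = 1156.1 cm⁴.

I_x ≈ 1660 cm⁴, I_y ≈ 1160 cm⁴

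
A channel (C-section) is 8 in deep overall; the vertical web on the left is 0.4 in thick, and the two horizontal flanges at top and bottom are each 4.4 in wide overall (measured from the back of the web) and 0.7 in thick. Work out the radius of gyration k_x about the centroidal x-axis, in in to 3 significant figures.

k_x ≈ 3.23 in

Split into non-overlapping primitives; take the origin at the lower-left of the bounding box.
Web: 0.4 × 8, A = 3.2 in², y = 4 in, Ī = 17.067 in⁴.
Top flange (beyond web): 4 × 0.7, A = 2.8 in², y = 7.65 in, Ī = 0.11433 in⁴.
Bottom flange (beyond web): 4 × 0.7, A = 2.8 in², y = 0.35 in, Ī = 0.11433 in⁴.
By symmetry the centroid is at mid-height, ȳ = 4 in.
Transfer each piece to the centroidal x-axis using Ī + A·d² with d = y − 4:
  web: d = 0 in → contributes +17.067 in⁴
  top flange (beyond web): d = 3.65 in → contributes +37.417 in⁴
  bottom flange (beyond web): d = -3.65 in → contributes +37.417 in⁴
Total I = 91.901 in⁴.
Radius of gyration: k = √(I/A) = √(91.901 / 8.8) = 3.2316 in.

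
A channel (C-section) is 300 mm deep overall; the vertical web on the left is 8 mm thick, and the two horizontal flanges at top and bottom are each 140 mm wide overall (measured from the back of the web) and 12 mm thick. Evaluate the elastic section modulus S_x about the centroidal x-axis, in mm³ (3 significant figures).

Treat the section as a set of non-overlapping primitives; coordinates are from the bounding-box lower-left.
Web: 8 × 300, A = 2 400 mm², y = 150 mm, Ī = 18 000 000 mm⁴.
Top flange (beyond web): 132 × 12, A = 1 584 mm², y = 294 mm, Ī = 19 008 mm⁴.
Bottom flange (beyond web): 132 × 12, A = 1 584 mm², y = 6 mm, Ī = 19 008 mm⁴.
By symmetry the centroid is at mid-height, ȳ = 150 mm.
Transfer each piece to the centroidal x-axis using Ī + A·d² with d = y − 150:
  web: d = 0 mm → contributes +18 000 000 mm⁴
  top flange (beyond web): d = 144 mm → contributes +32 864 832 mm⁴
  bottom flange (beyond web): d = -144 mm → contributes +32 864 832 mm⁴
Total I = 83 729 664 mm⁴.
Extreme fibre distance c = 150 mm; S = I/c = 558 198 mm³.

S_x ≈ 5.58 × 10⁵ mm³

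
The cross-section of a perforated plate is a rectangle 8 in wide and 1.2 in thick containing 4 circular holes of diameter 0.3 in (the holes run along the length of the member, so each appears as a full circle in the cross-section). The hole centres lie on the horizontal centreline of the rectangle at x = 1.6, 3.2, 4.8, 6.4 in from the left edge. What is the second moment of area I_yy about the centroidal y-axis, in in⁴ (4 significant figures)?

Split into non-overlapping primitives; take the origin at the lower-left of the bounding box.
Plate: 8 × 1.2, A = 9.6 in², x = 4 in, Ī = 51.2 in⁴.
Hole 1 (subtracted): ⌀0.3, A = 0.0706858 in², x = 1.6 in, Ī = 0.000397608 in⁴.
Hole 2 (subtracted): ⌀0.3, A = 0.0706858 in², x = 3.2 in, Ī = 0.000397608 in⁴.
Hole 3 (subtracted): ⌀0.3, A = 0.0706858 in², x = 4.8 in, Ī = 0.000397608 in⁴.
Hole 4 (subtracted): ⌀0.3, A = 0.0706858 in², x = 6.4 in, Ī = 0.000397608 in⁴.
By symmetry the centroid is at mid-width, x̄ = 4 in.
Transfer each piece to the centroidal y-axis using Ī + A·d² with d = x − 4:
  plate: d = 0 in → contributes +51.2 in⁴
  hole 1: d = -2.4 in → contributes −0.407548 in⁴
  hole 2: d = -0.8 in → contributes −0.0456365 in⁴
  hole 3: d = 0.8 in → contributes −0.0456365 in⁴
  hole 4: d = 2.4 in → contributes −0.407548 in⁴
Total I = 50.2936 in⁴.

I_yy ≈ 50.29 in⁴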